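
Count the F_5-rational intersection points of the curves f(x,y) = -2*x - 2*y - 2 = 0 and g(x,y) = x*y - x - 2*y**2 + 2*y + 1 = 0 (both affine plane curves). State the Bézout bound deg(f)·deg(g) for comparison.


Common zeros: ∅; count = 0; Bézout bound = 2.

deg(f) = 1, deg(g) = 2, so Bézout bound = 2.
Scan x ∈ F_5. For each x, list the y ∈ F_5 with f(x, y) ≡ 0 and those with g(x, y) ≡ 0 (mod 5); the common zeros in that column are the intersection.
  x = 0: f ≡ 0 at y ∈ {4}; g ≡ 0 at y ∈ ∅; common: ∅.
  x = 1: f ≡ 0 at y ∈ {3}; g ≡ 0 at y ∈ {0, 4}; common: ∅.
  x = 2: f ≡ 0 at y ∈ {2}; g ≡ 0 at y ∈ ∅; common: ∅.
  x = 3: f ≡ 0 at y ∈ {1}; g ≡ 0 at y ∈ {2, 3}; common: ∅.
  x = 4: f ≡ 0 at y ∈ {0}; g ≡ 0 at y ∈ ∅; common: ∅.
Collecting: common zeros = ∅, so the count is 0.
Comparison with the Bézout bound: 0 ≤ 2 = deg(f)·deg(g), as expected for curves with no common component (the affine F_5-count falls short of the bound because intersections may lie at infinity, over extension fields, or carry multiplicity).


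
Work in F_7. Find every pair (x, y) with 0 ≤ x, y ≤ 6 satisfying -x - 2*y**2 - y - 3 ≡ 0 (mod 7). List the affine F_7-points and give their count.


Affine F_7-points: {(1, 1), (1, 2), (3, 4), (3, 6), (4, 0), (4, 3), (5, 5)}; count = 7.

For each of the 49 pairs (x, y) ∈ F_7², evaluate f(x, y) mod 7. Record the zeros.
  x = 0: [0↦4, 1↦1, 2↦1, 3↦4, 4↦3, 5↦5, 6↦3]  zeros at y ∈ ∅
  x = 1: [0↦3, 1↦0, 2↦0, 3↦3, 4↦2, 5↦4, 6↦2]  zeros at y ∈ {1, 2}
  x = 2: [0↦2, 1↦6, 2↦6, 3↦2, 4↦1, 5↦3, 6↦1]  zeros at y ∈ ∅
  x = 3: [0↦1, 1↦5, 2↦5, 3↦1, 4↦0, 5↦2, 6↦0]  zeros at y ∈ {4, 6}
  x = 4: [0↦0, 1↦4, 2↦4, 3↦0, 4↦6, 5↦1, 6↦6]  zeros at y ∈ {0, 3}
  x = 5: [0↦6, 1↦3, 2↦3, 3↦6, 4↦5, 5↦0, 6↦5]  zeros at y ∈ {5}
  x = 6: [0↦5, 1↦2, 2↦2, 3↦5, 4↦4, 5↦6, 6↦4]  zeros at y ∈ ∅
Collecting zeros: affine points = {(1, 1), (1, 2), (3, 4), (3, 6), (4, 0), (4, 3), (5, 5)}.
Total count |C(F_7)_aff| = 7.


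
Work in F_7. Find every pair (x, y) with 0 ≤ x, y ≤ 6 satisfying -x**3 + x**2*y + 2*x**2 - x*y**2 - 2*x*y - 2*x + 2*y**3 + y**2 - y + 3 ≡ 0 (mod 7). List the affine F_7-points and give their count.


Affine F_7-points: {(0, 2), (0, 3), (0, 5), (1, 2), (3, 2), (4, 6), (5, 1), (6, 1)}; count = 8.

For each of the 49 pairs (x, y) ∈ F_7², evaluate f(x, y) mod 7. Record the zeros.
  x = 0: [0↦3, 1↦5, 2↦0, 3↦0, 4↦3, 5↦0, 6↦3]  zeros at y ∈ {2, 3, 5}
  x = 1: [0↦2, 1↦2, 2↦0, 3↦1, 4↦3, 5↦4, 6↦2]  zeros at y ∈ {2}
  x = 2: [0↦6, 1↦6, 2↦2, 3↦6, 4↦2, 5↦2, 6↦4]  zeros at y ∈ ∅
  x = 3: [0↦2, 1↦4, 2↦0, 3↦2, 4↦1, 5↦2, 6↦3]  zeros at y ∈ {2}
  x = 4: [0↦5, 1↦4, 2↦2, 3↦4, 4↦1, 5↦5, 6↦0]  zeros at y ∈ {6}
  x = 5: [0↦2, 1↦0, 2↦2, 3↦6, 4↦3, 5↦5, 6↦3]  zeros at y ∈ {1}
  x = 6: [0↦1, 1↦0, 2↦1, 3↦2, 4↦1, 5↦3, 6↦6]  zeros at y ∈ {1}
Collecting zeros: affine points = {(0, 2), (0, 3), (0, 5), (1, 2), (3, 2), (4, 6), (5, 1), (6, 1)}.
Total count |C(F_7)_aff| = 8.


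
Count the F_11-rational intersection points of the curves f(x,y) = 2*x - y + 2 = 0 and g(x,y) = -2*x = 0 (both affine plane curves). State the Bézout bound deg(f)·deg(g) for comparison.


Common zeros: {(0, 2)}; count = 1; Bézout bound = 1.

deg(f) = 1, deg(g) = 1, so Bézout bound = 1.
Scan x ∈ F_11. For each x, list the y ∈ F_11 with f(x, y) ≡ 0 and those with g(x, y) ≡ 0 (mod 11); the common zeros in that column are the intersection.
  x = 0: f ≡ 0 at y ∈ {2}; g ≡ 0 at y ∈ {0, 1, 2, 3, 4, 5, 6, 7, 8, 9, 10}; common: {2}.
  x = 1: f ≡ 0 at y ∈ {4}; g ≡ 0 at y ∈ ∅; common: ∅.
  x = 2: f ≡ 0 at y ∈ {6}; g ≡ 0 at y ∈ ∅; common: ∅.
  x = 3: f ≡ 0 at y ∈ {8}; g ≡ 0 at y ∈ ∅; common: ∅.
  x = 4: f ≡ 0 at y ∈ {10}; g ≡ 0 at y ∈ ∅; common: ∅.
  x = 5: f ≡ 0 at y ∈ {1}; g ≡ 0 at y ∈ ∅; common: ∅.
  x = 6: f ≡ 0 at y ∈ {3}; g ≡ 0 at y ∈ ∅; common: ∅.
  x = 7: f ≡ 0 at y ∈ {5}; g ≡ 0 at y ∈ ∅; common: ∅.
  x = 8: f ≡ 0 at y ∈ {7}; g ≡ 0 at y ∈ ∅; common: ∅.
  x = 9: f ≡ 0 at y ∈ {9}; g ≡ 0 at y ∈ ∅; common: ∅.
  x = 10: f ≡ 0 at y ∈ {0}; g ≡ 0 at y ∈ ∅; common: ∅.
Collecting: common zeros = {(0, 2)}, so the count is 1.
Comparison with the Bézout bound: 1 ≤ 1 = deg(f)·deg(g), as expected for curves with no common component (the bound is attained).


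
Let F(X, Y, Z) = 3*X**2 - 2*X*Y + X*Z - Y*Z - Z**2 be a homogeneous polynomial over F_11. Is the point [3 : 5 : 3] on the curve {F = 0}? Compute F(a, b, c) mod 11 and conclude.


F(3,5,3) ≡ 4 (mod 11); P is NOT on the curve.

Evaluate F(3, 5, 3) term-by-term (mod 11).
  3*X**2 ↦ 3·9·1·1 = 27
  -2*X*Y ↦ -2·3·5·1 = -30
  X*Z ↦ 1·3·1·3 = 9
  -Y*Z ↦ -1·1·5·3 = -15
  -Z**2 ↦ -1·1·1·9 = -9
Sum: F(3, 5, 3) = (27) + (-30) + (9) + (-15) + (-9) = -18.
Reducing mod 11: -18 ≡ 4 (mod 11).
Since F(a, b, c) ≡ 4 ≠ 0 (mod 11), P does NOT lie on the curve.


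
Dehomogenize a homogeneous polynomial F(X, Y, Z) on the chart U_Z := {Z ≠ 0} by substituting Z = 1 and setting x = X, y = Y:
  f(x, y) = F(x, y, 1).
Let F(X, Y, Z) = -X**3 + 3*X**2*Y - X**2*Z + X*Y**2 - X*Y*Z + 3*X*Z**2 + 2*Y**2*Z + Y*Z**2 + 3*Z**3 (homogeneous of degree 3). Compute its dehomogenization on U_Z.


f(x, y) = -x**3 + 3*x**2*y - x**2 + x*y**2 - x*y + 3*x + 2*y**2 + y + 3

On U_Z we set Z = 1. Each monomial c·X^i·Y^j·Z^k in F becomes c·x^i·y^j·1^k = c·x^i·y^j.
Substituting Z = 1: F(X, Y, 1) = -x**3 + 3*x**2*y - x**2 + x*y**2 - x*y + 3*x + 2*y**2 + y + 3.
Note: deg(f) ≤ deg(F) = 3; strict inequality happens when F is divisible by Z (lost terms).


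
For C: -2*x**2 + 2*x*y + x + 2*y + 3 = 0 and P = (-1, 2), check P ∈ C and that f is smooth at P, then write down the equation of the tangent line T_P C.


Tangent line at P: 9*x + 9 = 0.

Step 1: f(-1, 2) = 0, so P lies on C.
Step 2: partial derivatives
  f_x(x, y) = -4*x + 2*y + 1, f_y(x, y) = 2*x + 2.
  f_x(P) = 9, f_y(P) = 0 (gradient nonzero, so P is smooth).
Step 3: tangent line at P: 9·(x − -1) + 0·(y − 2) = 0.
Expanding: 9*x + 9 = 0.


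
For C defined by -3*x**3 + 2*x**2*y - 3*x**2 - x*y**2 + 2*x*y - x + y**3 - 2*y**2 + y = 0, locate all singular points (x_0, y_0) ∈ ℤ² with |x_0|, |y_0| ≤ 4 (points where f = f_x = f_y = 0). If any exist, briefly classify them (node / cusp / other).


Singular points: {(0, 1)}; classification: node.

Compute partial derivatives:
  f_x = -9*x**2 + 4*x*y - 6*x - y**2 + 2*y - 1.
  f_y = 2*x**2 - 2*x*y + 2*x + 3*y**2 - 4*y + 1.
Scan x_0 ∈ {−4, ..., 4}. For each x_0, f_y(x_0, y) is a polynomial in y; find its integer roots y ∈ {−4, ..., 4}, then test f_x and f at those candidates.
  x = -4: f_y(-4, y) = 3*y**2 + 4*y + 25; no integer root y with |y| ≤ 4.
  x = -3: f_y(-3, y) = 3*y**2 + 2*y + 13; no integer root y with |y| ≤ 4.
  x = -2: f_y(-2, y) = 3*y**2 + 5; no integer root y with |y| ≤ 4.
  x = -1: f_y(-1, y) = 3*y**2 - 2*y + 1; no integer root y with |y| ≤ 4.
  x = 0: f_y(0, y) = 3*y**2 - 4*y + 1; vanishes at y ∈ {1}. (0, 1): f_x = 0, f = 0 — SINGULAR.
  x = 1: f_y(1, y) = 3*y**2 - 6*y + 5; no integer root y with |y| ≤ 4.
  x = 2: f_y(2, y) = 3*y**2 - 8*y + 13; no integer root y with |y| ≤ 4.
  x = 3: f_y(3, y) = 3*y**2 - 10*y + 25; no integer root y with |y| ≤ 4.
  x = 4: f_y(4, y) = 3*y**2 - 12*y + 41; no integer root y with |y| ≤ 4.
Only singular point on the grid: (0, 1).
Classify: substitute x = 0 + u, y = 1 + v and expand: f = -3*u**3 + 2*u**2*v - u**2 - u*v**2 + v**3 + v**2.
No constant or linear terms (consistent with a singular point). Quadratic part: -u**2 + v**2. Cubic part: -3*u**3 + 2*u**2*v - u*v**2 + v**3.
The quadratic part v**2 - u**2 = (v − u)(v + u) splits into two distinct linear factors, so there are two distinct tangent lines y − 1 = ±(x − 0) — this is a node (ordinary double point).
Classification: node.


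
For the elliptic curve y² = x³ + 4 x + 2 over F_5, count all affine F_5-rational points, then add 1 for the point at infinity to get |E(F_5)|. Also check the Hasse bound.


Affine points = {(3, 1), (3, 4)}; affine count = 2; |E(F_5)| = 3.

Discriminant check: Δ ∝ 4a³ + 27b² = 4·4³ + 27·2² = 4·64 + 27·4 ≡ 4 (mod 5). Nonzero ⇒ E is nonsingular.
For each x ∈ F_5, compute rhs = x³ + 4·x + 2 mod 5, then count y ∈ F_5 with y² ≡ rhs.
  x = 0: rhs = 2, matching y values: none (0 points).
  x = 1: rhs = 2, matching y values: none (0 points).
  x = 2: rhs = 3, matching y values: none (0 points).
  x = 3: rhs = 1, matching y values: 1, 4 (2 points).
  x = 4: rhs = 2, matching y values: none (0 points).
Total affine count: 2.
Full point count |E(F_5)| = 2 + 1 = 3.
Hasse bound: |3 − (5+1)| = |-3| = 3 ≤ 2√5 ≈ 4.4721 ✓.


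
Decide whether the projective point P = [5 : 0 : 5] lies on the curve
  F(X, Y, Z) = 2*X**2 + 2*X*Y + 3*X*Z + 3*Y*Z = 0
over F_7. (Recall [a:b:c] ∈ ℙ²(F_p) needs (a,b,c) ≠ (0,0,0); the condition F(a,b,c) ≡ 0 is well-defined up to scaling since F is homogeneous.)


F(5,0,5) ≡ 6 (mod 7); P is NOT on the curve.

Evaluate F(5, 0, 5) term-by-term (mod 7).
  2*X**2 ↦ 2·25·1·1 = 50
  2*X*Y ↦ 2·5·0·1 = 0
  3*X*Z ↦ 3·5·1·5 = 75
  3*Y*Z ↦ 3·1·0·5 = 0
Sum: F(5, 0, 5) = (50) + (0) + (75) + (0) = 125.
Reducing mod 7: 125 ≡ 6 (mod 7).
Since F(a, b, c) ≡ 6 ≠ 0 (mod 7), P does NOT lie on the curve.


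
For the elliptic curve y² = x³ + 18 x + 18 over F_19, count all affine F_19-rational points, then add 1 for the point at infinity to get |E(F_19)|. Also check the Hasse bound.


Affine points = {(2, 9), (2, 10), (3, 2), (3, 17), (5, 9), (5, 10), (6, 0), (8, 3), (8, 16), (9, 4), (9, 15), (10, 1), (10, 18), (12, 9), (12, 10), (13, 6), (13, 13)}; affine count = 17; |E(F_19)| = 18.

Discriminant check: Δ ∝ 4a³ + 27b² = 4·18³ + 27·18² = 4·5832 + 27·324 ≡ 4 (mod 19). Nonzero ⇒ E is nonsingular.
For each x ∈ F_19, compute rhs = x³ + 18·x + 18 mod 19, then count y ∈ F_19 with y² ≡ rhs.
  x = 0: rhs = 18, matching y values: none (0 points).
  x = 1: rhs = 18, matching y values: none (0 points).
  x = 2: rhs = 5, matching y values: 9, 10 (2 points).
  x = 3: rhs = 4, matching y values: 2, 17 (2 points).
  x = 4: rhs = 2, matching y values: none (0 points).
  x = 5: rhs = 5, matching y values: 9, 10 (2 points).
  x = 6: rhs = 0, matching y values: 0 (1 points).
  x = 7: rhs = 12, matching y values: none (0 points).
  x = 8: rhs = 9, matching y values: 3, 16 (2 points).
  x = 9: rhs = 16, matching y values: 4, 15 (2 points).
  x = 10: rhs = 1, matching y values: 1, 18 (2 points).
  x = 11: rhs = 8, matching y values: none (0 points).
  x = 12: rhs = 5, matching y values: 9, 10 (2 points).
  x = 13: rhs = 17, matching y values: 6, 13 (2 points).
  x = 14: rhs = 12, matching y values: none (0 points).
  x = 15: rhs = 15, matching y values: none (0 points).
  x = 16: rhs = 13, matching y values: none (0 points).
  x = 17: rhs = 12, matching y values: none (0 points).
  x = 18: rhs = 18, matching y values: none (0 points).
Total affine count: 17.
Full point count |E(F_19)| = 17 + 1 = 18.
Hasse bound: |18 − (19+1)| = |-2| = 2 ≤ 2√19 ≈ 8.7178 ✓.


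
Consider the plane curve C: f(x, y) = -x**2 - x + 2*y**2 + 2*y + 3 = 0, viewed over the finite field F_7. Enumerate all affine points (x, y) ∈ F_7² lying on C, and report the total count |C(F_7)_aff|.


Affine F_7-points: {(0, 1), (0, 5), (2, 3), (4, 3), (6, 1), (6, 5)}; count = 6.

For each of the 49 pairs (x, y) ∈ F_7², evaluate f(x, y) mod 7. Record the zeros.
  x = 0: [0↦3, 1↦0, 2↦1, 3↦6, 4↦1, 5↦0, 6↦3]  zeros at y ∈ {1, 5}
  x = 1: [0↦1, 1↦5, 2↦6, 3↦4, 4↦6, 5↦5, 6↦1]  zeros at y ∈ ∅
  x = 2: [0↦4, 1↦1, 2↦2, 3↦0, 4↦2, 5↦1, 6↦4]  zeros at y ∈ {3}
  x = 3: [0↦5, 1↦2, 2↦3, 3↦1, 4↦3, 5↦2, 6↦5]  zeros at y ∈ ∅
  x = 4: [0↦4, 1↦1, 2↦2, 3↦0, 4↦2, 5↦1, 6↦4]  zeros at y ∈ {3}
  x = 5: [0↦1, 1↦5, 2↦6, 3↦4, 4↦6, 5↦5, 6↦1]  zeros at y ∈ ∅
  x = 6: [0↦3, 1↦0, 2↦1, 3↦6, 4↦1, 5↦0, 6↦3]  zeros at y ∈ {1, 5}
Collecting zeros: affine points = {(0, 1), (0, 5), (2, 3), (4, 3), (6, 1), (6, 5)}.
Total count |C(F_7)_aff| = 6.


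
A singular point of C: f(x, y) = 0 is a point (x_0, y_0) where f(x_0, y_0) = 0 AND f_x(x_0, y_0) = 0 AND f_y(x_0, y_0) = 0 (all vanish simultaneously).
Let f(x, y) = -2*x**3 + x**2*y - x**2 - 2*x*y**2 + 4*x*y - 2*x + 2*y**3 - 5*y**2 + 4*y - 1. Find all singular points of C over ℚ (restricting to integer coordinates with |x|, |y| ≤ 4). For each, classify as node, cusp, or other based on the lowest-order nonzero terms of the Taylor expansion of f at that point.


Singular points: {(0, 1)}; classification: cusp.

Compute partial derivatives:
  f_x = -6*x**2 + 2*x*y - 2*x - 2*y**2 + 4*y - 2.
  f_y = x**2 - 4*x*y + 4*x + 6*y**2 - 10*y + 4.
Scan x_0 ∈ {−4, ..., 4}. For each x_0, f_y(x_0, y) is a polynomial in y; find its integer roots y ∈ {−4, ..., 4}, then test f_x and f at those candidates.
  x = -4: f_y(-4, y) = 6*y**2 + 6*y + 4; no integer root y with |y| ≤ 4.
  x = -3: f_y(-3, y) = 6*y**2 + 2*y + 1; no integer root y with |y| ≤ 4.
  x = -2: f_y(-2, y) = 6*y**2 - 2*y; vanishes at y ∈ {0}. (-2, 0): f_x = -22 ≠ 0.
  x = -1: f_y(-1, y) = 6*y**2 - 6*y + 1; no integer root y with |y| ≤ 4.
  x = 0: f_y(0, y) = 6*y**2 - 10*y + 4; vanishes at y ∈ {1}. (0, 1): f_x = 0, f = 0 — SINGULAR.
  x = 1: f_y(1, y) = 6*y**2 - 14*y + 9; no integer root y with |y| ≤ 4.
  x = 2: f_y(2, y) = 6*y**2 - 18*y + 16; no integer root y with |y| ≤ 4.
  x = 3: f_y(3, y) = 6*y**2 - 22*y + 25; no integer root y with |y| ≤ 4.
  x = 4: f_y(4, y) = 6*y**2 - 26*y + 36; no integer root y with |y| ≤ 4.
Only singular point on the grid: (0, 1).
Classify: substitute x = 0 + u, y = 1 + v and expand: f = -2*u**3 + u**2*v - 2*u*v**2 + 2*v**3 + v**2.
No constant or linear terms (consistent with a singular point). Quadratic part: v**2. Cubic part: -2*u**3 + u**2*v - 2*u*v**2 + 2*v**3.
The quadratic part v**2 is a perfect square, so there is a single (double) tangent line v = 0, i.e. y = 1. Restricting the cubic part to that line (v = 0) leaves -2*u**3 ≠ 0, so f is not divisible by v and the branch is v² ≈ 2*u**3 to lowest order — this is a cusp.
Classification: cusp.


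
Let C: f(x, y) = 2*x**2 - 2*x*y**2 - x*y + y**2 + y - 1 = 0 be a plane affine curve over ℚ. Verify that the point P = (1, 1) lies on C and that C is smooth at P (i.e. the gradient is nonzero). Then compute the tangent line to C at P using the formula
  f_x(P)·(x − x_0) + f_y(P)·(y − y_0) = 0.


Tangent line at P: x - 2*y + 1 = 0.

Step 1: f(1, 1) = 0, so P lies on C.
Step 2: partial derivatives
  f_x(x, y) = 4*x - 2*y**2 - y, f_y(x, y) = -4*x*y - x + 2*y + 1.
  f_x(P) = 1, f_y(P) = -2 (gradient nonzero, so P is smooth).
Step 3: tangent line at P: 1·(x − 1) + -2·(y − 1) = 0.
Expanding: x - 2*y + 1 = 0.


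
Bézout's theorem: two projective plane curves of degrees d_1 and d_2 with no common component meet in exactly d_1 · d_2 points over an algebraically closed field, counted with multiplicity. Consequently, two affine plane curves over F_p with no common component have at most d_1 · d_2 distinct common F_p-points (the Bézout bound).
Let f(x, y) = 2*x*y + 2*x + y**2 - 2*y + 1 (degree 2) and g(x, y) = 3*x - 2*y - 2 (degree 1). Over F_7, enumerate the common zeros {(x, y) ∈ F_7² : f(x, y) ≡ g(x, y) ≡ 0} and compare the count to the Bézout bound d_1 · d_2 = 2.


Common zeros: {(3, 0)}; count = 1; Bézout bound = 2.

deg(f) = 2, deg(g) = 1, so Bézout bound = 2.
Scan x ∈ F_7. For each x, list the y ∈ F_7 with f(x, y) ≡ 0 and those with g(x, y) ≡ 0 (mod 7); the common zeros in that column are the intersection.
  x = 0: f ≡ 0 at y ∈ {1}; g ≡ 0 at y ∈ {6}; common: ∅.
  x = 1: f ≡ 0 at y ∈ {2, 5}; g ≡ 0 at y ∈ {4}; common: ∅.
  x = 2: f ≡ 0 at y ∈ ∅; g ≡ 0 at y ∈ {2}; common: ∅.
  x = 3: f ≡ 0 at y ∈ {0, 3}; g ≡ 0 at y ∈ {0}; common: {0}.
  x = 4: f ≡ 0 at y ∈ {4}; g ≡ 0 at y ∈ {5}; common: ∅.
  x = 5: f ≡ 0 at y ∈ ∅; g ≡ 0 at y ∈ {3}; common: ∅.
  x = 6: f ≡ 0 at y ∈ ∅; g ≡ 0 at y ∈ {1}; common: ∅.
Collecting: common zeros = {(3, 0)}, so the count is 1.
Comparison with the Bézout bound: 1 ≤ 2 = deg(f)·deg(g), as expected for curves with no common component (the affine F_7-count falls short of the bound because intersections may lie at infinity, over extension fields, or carry multiplicity).


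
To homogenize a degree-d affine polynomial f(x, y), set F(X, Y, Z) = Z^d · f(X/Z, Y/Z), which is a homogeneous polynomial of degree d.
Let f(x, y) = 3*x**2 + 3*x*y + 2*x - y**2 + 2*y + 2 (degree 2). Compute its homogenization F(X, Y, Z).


F(X, Y, Z) = 3*X**2 + 3*X*Y + 2*X*Z - Y**2 + 2*Y*Z + 2*Z**2

deg(f) = 2.
Substitute x = X/Z, y = Y/Z into f, then multiply by Z^2.
  monomial 3·x^2·y^0 ↦ 3·X^2·Y^0·Z^0.
  monomial 3·x^1·y^1 ↦ 3·X^1·Y^1·Z^0.
  monomial 2·x^1·y^0 ↦ 2·X^1·Y^0·Z^1.
  monomial -1·x^0·y^2 ↦ -1·X^0·Y^2·Z^0.
  monomial 2·x^0·y^1 ↦ 2·X^0·Y^1·Z^1.
  monomial 2·x^0·y^0 ↦ 2·X^0·Y^0·Z^2.
Collecting: F(X, Y, Z) = 3*X**2 + 3*X*Y + 2*X*Z - Y**2 + 2*Y*Z + 2*Z**2.


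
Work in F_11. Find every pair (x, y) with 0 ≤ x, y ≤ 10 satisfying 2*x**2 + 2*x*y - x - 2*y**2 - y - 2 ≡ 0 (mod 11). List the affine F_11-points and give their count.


Affine F_11-points: {(1, 8), (1, 9), (4, 4), (4, 5), (7, 3), (7, 9), (8, 5), (8, 8), (9, 4), (9, 10)}; count = 10.

For each of the 121 pairs (x, y) ∈ F_11², evaluate f(x, y) mod 11. Record the zeros.
  x = 0: [0↦9, 1↦6, 2↦10, 3↦10, 4↦6, 5↦9, 6↦8, 7↦3, 8↦5, 9↦3, 10↦8]  zeros at y ∈ ∅
  x = 1: [0↦10, 1↦9, 2↦4, 3↦6, 4↦4, 5↦9, 6↦10, 7↦7, 8↦0, 9↦0, 10↦7]  zeros at y ∈ {8, 9}
  x = 2: [0↦4, 1↦5, 2↦2, 3↦6, 4↦6, 5↦2, 6↦5, 7↦4, 8↦10, 9↦1, 10↦10]  zeros at y ∈ ∅
  x = 3: [0↦2, 1↦5, 2↦4, 3↦10, 4↦1, 5↦10, 6↦4, 7↦5, 8↦2, 9↦6, 10↦6]  zeros at y ∈ ∅
  x = 4: [0↦4, 1↦9, 2↦10, 3↦7, 4↦0, 5↦0, 6↦7, 7↦10, 8↦9, 9↦4, 10↦6]  zeros at y ∈ {4, 5}
  x = 5: [0↦10, 1↦6, 2↦9, 3↦8, 4↦3, 5↦5, 6↦3, 7↦8, 8↦9, 9↦6, 10↦10]  zeros at y ∈ ∅
  x = 6: [0↦9, 1↦7, 2↦1, 3↦2, 4↦10, 5↦3, 6↦3, 7↦10, 8↦2, 9↦1, 10↦7]  zeros at y ∈ ∅
  x = 7: [0↦1, 1↦1, 2↦8, 3↦0, 4↦10, 5↦5, 6↦7, 7↦5, 8↦10, 9↦0, 10↦8]  zeros at y ∈ {3, 9}
  x = 8: [0↦8, 1↦10, 2↦8, 3↦2, 4↦3, 5↦0, 6↦4, 7↦4, 8↦0, 9↦3, 10↦2]  zeros at y ∈ {5, 8}
  x = 9: [0↦8, 1↦1, 2↦1, 3↦8, 4↦0, 5↦10, 6↦5, 7↦7, 8↦5, 9↦10, 10↦0]  zeros at y ∈ {4, 10}
  x = 10: [0↦1, 1↦7, 2↦9, 3↦7, 4↦1, 5↦2, 6↦10, 7↦3, 8↦3, 9↦10, 10↦2]  zeros at y ∈ ∅
Collecting zeros: affine points = {(1, 8), (1, 9), (4, 4), (4, 5), (7, 3), (7, 9), (8, 5), (8, 8), (9, 4), (9, 10)}.
Total count |C(F_11)_aff| = 10.


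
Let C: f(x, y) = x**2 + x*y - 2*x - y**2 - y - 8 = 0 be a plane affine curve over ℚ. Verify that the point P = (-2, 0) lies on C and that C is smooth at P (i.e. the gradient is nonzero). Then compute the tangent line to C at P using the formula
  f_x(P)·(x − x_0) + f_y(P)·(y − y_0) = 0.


Tangent line at P: -6*x - 3*y - 12 = 0.

Step 1: f(-2, 0) = 0, so P lies on C.
Step 2: partial derivatives
  f_x(x, y) = 2*x + y - 2, f_y(x, y) = x - 2*y - 1.
  f_x(P) = -6, f_y(P) = -3 (gradient nonzero, so P is smooth).
Step 3: tangent line at P: -6·(x − -2) + -3·(y − 0) = 0.
Expanding: -6*x - 3*y - 12 = 0.


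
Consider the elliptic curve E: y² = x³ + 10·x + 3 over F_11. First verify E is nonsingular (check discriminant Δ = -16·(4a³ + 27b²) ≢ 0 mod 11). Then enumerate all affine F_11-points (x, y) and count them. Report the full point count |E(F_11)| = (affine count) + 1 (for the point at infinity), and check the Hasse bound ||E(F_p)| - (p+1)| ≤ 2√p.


Affine points = {(0, 5), (0, 6), (1, 5), (1, 6), (2, 3), (2, 8), (3, 4), (3, 7), (6, 2), (6, 9), (7, 3), (7, 8), (8, 1), (8, 10), (10, 5), (10, 6)}; affine count = 16; |E(F_11)| = 17.

Discriminant check: Δ ∝ 4a³ + 27b² = 4·10³ + 27·3² = 4·1000 + 27·9 ≡ 8 (mod 11). Nonzero ⇒ E is nonsingular.
For each x ∈ F_11, compute rhs = x³ + 10·x + 3 mod 11, then count y ∈ F_11 with y² ≡ rhs.
  x = 0: rhs = 3, matching y values: 5, 6 (2 points).
  x = 1: rhs = 3, matching y values: 5, 6 (2 points).
  x = 2: rhs = 9, matching y values: 3, 8 (2 points).
  x = 3: rhs = 5, matching y values: 4, 7 (2 points).
  x = 4: rhs = 8, matching y values: none (0 points).
  x = 5: rhs = 2, matching y values: none (0 points).
  x = 6: rhs = 4, matching y values: 2, 9 (2 points).
  x = 7: rhs = 9, matching y values: 3, 8 (2 points).
  x = 8: rhs = 1, matching y values: 1, 10 (2 points).
  x = 9: rhs = 8, matching y values: none (0 points).
  x = 10: rhs = 3, matching y values: 5, 6 (2 points).
Total affine count: 16.
Full point count |E(F_11)| = 16 + 1 = 17.
Hasse bound: |17 − (11+1)| = |5| = 5 ≤ 2√11 ≈ 6.6332 ✓.


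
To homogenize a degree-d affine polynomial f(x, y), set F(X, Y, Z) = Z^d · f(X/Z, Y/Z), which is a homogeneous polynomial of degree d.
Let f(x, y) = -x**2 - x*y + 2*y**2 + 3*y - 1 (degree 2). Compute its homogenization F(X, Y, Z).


F(X, Y, Z) = -X**2 - X*Y + 2*Y**2 + 3*Y*Z - Z**2

deg(f) = 2.
Substitute x = X/Z, y = Y/Z into f, then multiply by Z^2.
  monomial -1·x^2·y^0 ↦ -1·X^2·Y^0·Z^0.
  monomial -1·x^1·y^1 ↦ -1·X^1·Y^1·Z^0.
  monomial 2·x^0·y^2 ↦ 2·X^0·Y^2·Z^0.
  monomial 3·x^0·y^1 ↦ 3·X^0·Y^1·Z^1.
  monomial -1·x^0·y^0 ↦ -1·X^0·Y^0·Z^2.
Collecting: F(X, Y, Z) = -X**2 - X*Y + 2*Y**2 + 3*Y*Z - Z**2.


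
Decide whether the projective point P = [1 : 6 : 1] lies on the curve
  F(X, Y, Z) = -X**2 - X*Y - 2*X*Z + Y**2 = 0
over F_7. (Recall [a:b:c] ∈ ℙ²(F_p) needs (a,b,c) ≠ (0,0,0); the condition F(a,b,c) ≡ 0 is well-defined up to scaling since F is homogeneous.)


F(1,6,1) ≡ 6 (mod 7); P is NOT on the curve.

Evaluate F(1, 6, 1) term-by-term (mod 7).
  -X**2 ↦ -1·1·1·1 = -1
  -X*Y ↦ -1·1·6·1 = -6
  -2*X*Z ↦ -2·1·1·1 = -2
  Y**2 ↦ 1·1·36·1 = 36
Sum: F(1, 6, 1) = (-1) + (-6) + (-2) + (36) = 27.
Reducing mod 7: 27 ≡ 6 (mod 7).
Since F(a, b, c) ≡ 6 ≠ 0 (mod 7), P does NOT lie on the curve.


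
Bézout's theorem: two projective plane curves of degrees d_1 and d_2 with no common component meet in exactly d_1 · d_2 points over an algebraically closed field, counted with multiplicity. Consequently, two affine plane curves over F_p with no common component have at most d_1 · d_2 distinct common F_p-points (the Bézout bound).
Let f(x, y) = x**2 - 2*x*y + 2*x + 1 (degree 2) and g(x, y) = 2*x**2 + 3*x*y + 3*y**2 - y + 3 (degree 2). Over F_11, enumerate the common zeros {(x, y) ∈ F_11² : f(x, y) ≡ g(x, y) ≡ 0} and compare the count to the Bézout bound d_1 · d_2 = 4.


Common zeros: ∅; count = 0; Bézout bound = 4.

deg(f) = 2, deg(g) = 2, so Bézout bound = 4.
Scan x ∈ F_11. For each x, list the y ∈ F_11 with f(x, y) ≡ 0 and those with g(x, y) ≡ 0 (mod 11); the common zeros in that column are the intersection.
  x = 0: f ≡ 0 at y ∈ ∅; g ≡ 0 at y ∈ {7, 8}; common: ∅.
  x = 1: f ≡ 0 at y ∈ {2}; g ≡ 0 at y ∈ ∅; common: ∅.
  x = 2: f ≡ 0 at y ∈ {5}; g ≡ 0 at y ∈ {0, 2}; common: ∅.
  x = 3: f ≡ 0 at y ∈ {10}; g ≡ 0 at y ∈ ∅; common: ∅.
  x = 4: f ≡ 0 at y ∈ {10}; g ≡ 0 at y ∈ {5, 6}; common: ∅.
  x = 5: f ≡ 0 at y ∈ {8}; g ≡ 0 at y ∈ {5}; common: ∅.
  x = 6: f ≡ 0 at y ∈ {5}; g ≡ 0 at y ∈ {2, 7}; common: ∅.
  x = 7: f ≡ 0 at y ∈ {3}; g ≡ 0 at y ∈ ∅; common: ∅.
  x = 8: f ≡ 0 at y ∈ {3}; g ≡ 0 at y ∈ ∅; common: ∅.
  x = 9: f ≡ 0 at y ∈ {8}; g ≡ 0 at y ∈ {0, 6}; common: ∅.
  x = 10: f ≡ 0 at y ∈ {0}; g ≡ 0 at y ∈ {8}; common: ∅.
Collecting: common zeros = ∅, so the count is 0.
Comparison with the Bézout bound: 0 ≤ 4 = deg(f)·deg(g), as expected for curves with no common component (the affine F_11-count falls short of the bound because intersections may lie at infinity, over extension fields, or carry multiplicity).


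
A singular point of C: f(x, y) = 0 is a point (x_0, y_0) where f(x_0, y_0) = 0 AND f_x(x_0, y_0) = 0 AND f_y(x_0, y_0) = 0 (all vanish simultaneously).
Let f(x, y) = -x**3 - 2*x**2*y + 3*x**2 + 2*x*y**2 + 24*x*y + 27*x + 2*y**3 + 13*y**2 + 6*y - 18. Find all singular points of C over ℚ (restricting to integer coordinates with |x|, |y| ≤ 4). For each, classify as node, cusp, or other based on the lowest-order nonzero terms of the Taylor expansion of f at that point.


Singular points: {(3, -3)}; classification: cusp.

Compute partial derivatives:
  f_x = -3*x**2 - 4*x*y + 6*x + 2*y**2 + 24*y + 27.
  f_y = -2*x**2 + 4*x*y + 24*x + 6*y**2 + 26*y + 6.
Scan x_0 ∈ {−4, ..., 4}. For each x_0, f_y(x_0, y) is a polynomial in y; find its integer roots y ∈ {−4, ..., 4}, then test f_x and f at those candidates.
  x = -4: f_y(-4, y) = 6*y**2 + 10*y - 122; no integer root y with |y| ≤ 4.
  x = -3: f_y(-3, y) = 6*y**2 + 14*y - 84; no integer root y with |y| ≤ 4.
  x = -2: f_y(-2, y) = 6*y**2 + 18*y - 50; no integer root y with |y| ≤ 4.
  x = -1: f_y(-1, y) = 6*y**2 + 22*y - 20; no integer root y with |y| ≤ 4.
  x = 0: f_y(0, y) = 6*y**2 + 26*y + 6; no integer root y with |y| ≤ 4.
  x = 1: f_y(1, y) = 6*y**2 + 30*y + 28; no integer root y with |y| ≤ 4.
  x = 2: f_y(2, y) = 6*y**2 + 34*y + 46; no integer root y with |y| ≤ 4.
  x = 3: f_y(3, y) = 6*y**2 + 38*y + 60; vanishes at y ∈ {-3}. (3, -3): f_x = 0, f = 0 — SINGULAR.
  x = 4: f_y(4, y) = 6*y**2 + 42*y + 70; no integer root y with |y| ≤ 4.
Only singular point on the grid: (3, -3).
Classify: substitute x = 3 + u, y = -3 + v and expand: f = -u**3 - 2*u**2*v + 2*u*v**2 + 2*v**3 + v**2.
No constant or linear terms (consistent with a singular point). Quadratic part: v**2. Cubic part: -u**3 - 2*u**2*v + 2*u*v**2 + 2*v**3.
The quadratic part v**2 is a perfect square, so there is a single (double) tangent line v = 0, i.e. y = -3. Restricting the cubic part to that line (v = 0) leaves -u**3 ≠ 0, so f is not divisible by v and the branch is v² ≈ u**3 to lowest order — this is a cusp.
Classification: cusp.


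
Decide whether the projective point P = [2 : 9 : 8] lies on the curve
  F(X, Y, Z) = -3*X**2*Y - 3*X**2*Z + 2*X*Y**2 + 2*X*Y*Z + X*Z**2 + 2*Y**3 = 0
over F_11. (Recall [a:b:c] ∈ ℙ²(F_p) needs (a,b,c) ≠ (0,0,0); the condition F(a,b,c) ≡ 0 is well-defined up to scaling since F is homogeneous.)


F(2,9,8) ≡ 3 (mod 11); P is NOT on the curve.

Evaluate F(2, 9, 8) term-by-term (mod 11).
  -3*X**2*Y ↦ -3·4·9·1 = -108
  -3*X**2*Z ↦ -3·4·1·8 = -96
  2*X*Y**2 ↦ 2·2·81·1 = 324
  2*X*Y*Z ↦ 2·2·9·8 = 288
  X*Z**2 ↦ 1·2·1·64 = 128
  2*Y**3 ↦ 2·1·729·1 = 1458
Sum: F(2, 9, 8) = (-108) + (-96) + (324) + (288) + (128) + (1458) = 1994.
Reducing mod 11: 1994 ≡ 3 (mod 11).
Since F(a, b, c) ≡ 3 ≠ 0 (mod 11), P does NOT lie on the curve.


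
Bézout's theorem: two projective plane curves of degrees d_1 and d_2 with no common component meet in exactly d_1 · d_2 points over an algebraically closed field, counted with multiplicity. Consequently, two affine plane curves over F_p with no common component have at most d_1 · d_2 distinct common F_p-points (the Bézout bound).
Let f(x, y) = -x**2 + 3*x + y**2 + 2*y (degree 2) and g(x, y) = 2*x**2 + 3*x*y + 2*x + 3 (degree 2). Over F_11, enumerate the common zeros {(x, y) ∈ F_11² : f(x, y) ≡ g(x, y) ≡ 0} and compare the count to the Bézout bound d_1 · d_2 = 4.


Common zeros: ∅; count = 0; Bézout bound = 4.

deg(f) = 2, deg(g) = 2, so Bézout bound = 4.
Scan x ∈ F_11. For each x, list the y ∈ F_11 with f(x, y) ≡ 0 and those with g(x, y) ≡ 0 (mod 11); the common zeros in that column are the intersection.
  x = 0: f ≡ 0 at y ∈ {0, 9}; g ≡ 0 at y ∈ ∅; common: ∅.
  x = 1: f ≡ 0 at y ∈ ∅; g ≡ 0 at y ∈ {5}; common: ∅.
  x = 2: f ≡ 0 at y ∈ ∅; g ≡ 0 at y ∈ {3}; common: ∅.
  x = 3: f ≡ 0 at y ∈ {0, 9}; g ≡ 0 at y ∈ {8}; common: ∅.
  x = 4: f ≡ 0 at y ∈ {3, 6}; g ≡ 0 at y ∈ {1}; common: ∅.
  x = 5: f ≡ 0 at y ∈ {10}; g ≡ 0 at y ∈ {9}; common: ∅.
  x = 6: f ≡ 0 at y ∈ ∅; g ≡ 0 at y ∈ {8}; common: ∅.
  x = 7: f ≡ 0 at y ∈ ∅; g ≡ 0 at y ∈ {5}; common: ∅.
  x = 8: f ≡ 0 at y ∈ ∅; g ≡ 0 at y ∈ {9}; common: ∅.
  x = 9: f ≡ 0 at y ∈ {10}; g ≡ 0 at y ∈ {3}; common: ∅.
  x = 10: f ≡ 0 at y ∈ {3, 6}; g ≡ 0 at y ∈ {1}; common: ∅.
Collecting: common zeros = ∅, so the count is 0.
Comparison with the Bézout bound: 0 ≤ 4 = deg(f)·deg(g), as expected for curves with no common component (the affine F_11-count falls short of the bound because intersections may lie at infinity, over extension fields, or carry multiplicity).


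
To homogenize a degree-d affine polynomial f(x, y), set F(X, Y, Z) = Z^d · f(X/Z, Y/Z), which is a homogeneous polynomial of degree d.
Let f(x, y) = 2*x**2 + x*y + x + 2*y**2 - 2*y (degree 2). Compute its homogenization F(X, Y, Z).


F(X, Y, Z) = 2*X**2 + X*Y + X*Z + 2*Y**2 - 2*Y*Z

deg(f) = 2.
Substitute x = X/Z, y = Y/Z into f, then multiply by Z^2.
  monomial 2·x^2·y^0 ↦ 2·X^2·Y^0·Z^0.
  monomial 1·x^1·y^1 ↦ 1·X^1·Y^1·Z^0.
  monomial 1·x^1·y^0 ↦ 1·X^1·Y^0·Z^1.
  monomial 2·x^0·y^2 ↦ 2·X^0·Y^2·Z^0.
  monomial -2·x^0·y^1 ↦ -2·X^0·Y^1·Z^1.
Collecting: F(X, Y, Z) = 2*X**2 + X*Y + X*Z + 2*Y**2 - 2*Y*Z.


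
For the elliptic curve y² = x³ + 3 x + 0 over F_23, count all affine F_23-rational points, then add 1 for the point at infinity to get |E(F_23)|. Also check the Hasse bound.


Affine points = {(0, 0), (1, 2), (1, 21), (3, 6), (3, 17), (5, 5), (5, 18), (6, 2), (6, 21), (10, 8), (10, 15), (12, 4), (12, 19), (14, 7), (14, 16), (15, 4), (15, 19), (16, 2), (16, 21), (19, 4), (19, 19), (21, 3), (21, 20)}; affine count = 23; |E(F_23)| = 24.

Discriminant check: Δ ∝ 4a³ + 27b² = 4·3³ + 27·0² = 4·27 + 27·0 ≡ 16 (mod 23). Nonzero ⇒ E is nonsingular.
For each x ∈ F_23, compute rhs = x³ + 3·x + 0 mod 23, then count y ∈ F_23 with y² ≡ rhs.
  x = 0: rhs = 0, matching y values: 0 (1 points).
  x = 1: rhs = 4, matching y values: 2, 21 (2 points).
  x = 2: rhs = 14, matching y values: none (0 points).
  x = 3: rhs = 13, matching y values: 6, 17 (2 points).
  x = 4: rhs = 7, matching y values: none (0 points).
  x = 5: rhs = 2, matching y values: 5, 18 (2 points).
  x = 6: rhs = 4, matching y values: 2, 21 (2 points).
  x = 7: rhs = 19, matching y values: none (0 points).
  x = 8: rhs = 7, matching y values: none (0 points).
  x = 9: rhs = 20, matching y values: none (0 points).
  x = 10: rhs = 18, matching y values: 8, 15 (2 points).
  x = 11: rhs = 7, matching y values: none (0 points).
  x = 12: rhs = 16, matching y values: 4, 19 (2 points).
  x = 13: rhs = 5, matching y values: none (0 points).
  x = 14: rhs = 3, matching y values: 7, 16 (2 points).
  x = 15: rhs = 16, matching y values: 4, 19 (2 points).
  x = 16: rhs = 4, matching y values: 2, 21 (2 points).
  x = 17: rhs = 19, matching y values: none (0 points).
  x = 18: rhs = 21, matching y values: none (0 points).
  x = 19: rhs = 16, matching y values: 4, 19 (2 points).
  x = 20: rhs = 10, matching y values: none (0 points).
  x = 21: rhs = 9, matching y values: 3, 20 (2 points).
  x = 22: rhs = 19, matching y values: none (0 points).
Total affine count: 23.
Full point count |E(F_23)| = 23 + 1 = 24.
Hasse bound: |24 − (23+1)| = |0| = 0 ≤ 2√23 ≈ 9.5917 ✓.


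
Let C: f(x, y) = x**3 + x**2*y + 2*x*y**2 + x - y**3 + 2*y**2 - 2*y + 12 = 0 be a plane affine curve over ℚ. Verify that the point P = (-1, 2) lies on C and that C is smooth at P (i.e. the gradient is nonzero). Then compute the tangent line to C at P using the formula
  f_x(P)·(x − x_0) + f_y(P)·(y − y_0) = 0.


Tangent line at P: 8*x - 13*y + 34 = 0.

Step 1: f(-1, 2) = 0, so P lies on C.
Step 2: partial derivatives
  f_x(x, y) = 3*x**2 + 2*x*y + 2*y**2 + 1, f_y(x, y) = x**2 + 4*x*y - 3*y**2 + 4*y - 2.
  f_x(P) = 8, f_y(P) = -13 (gradient nonzero, so P is smooth).
Step 3: tangent line at P: 8·(x − -1) + -13·(y − 2) = 0.
Expanding: 8*x - 13*y + 34 = 0.


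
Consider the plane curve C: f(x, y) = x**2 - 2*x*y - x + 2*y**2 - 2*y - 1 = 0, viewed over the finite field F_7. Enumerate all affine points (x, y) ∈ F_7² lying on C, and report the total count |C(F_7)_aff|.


Affine F_7-points: {(2, 5)}; count = 1.

For each of the 49 pairs (x, y) ∈ F_7², evaluate f(x, y) mod 7. Record the zeros.
  x = 0: [0↦6, 1↦6, 2↦3, 3↦4, 4↦2, 5↦4, 6↦3]  zeros at y ∈ ∅
  x = 1: [0↦6, 1↦4, 2↦6, 3↦5, 4↦1, 5↦1, 6↦5]  zeros at y ∈ ∅
  x = 2: [0↦1, 1↦4, 2↦4, 3↦1, 4↦2, 5↦0, 6↦2]  zeros at y ∈ {5}
  x = 3: [0↦5, 1↦6, 2↦4, 3↦6, 4↦5, 5↦1, 6↦1]  zeros at y ∈ ∅
  x = 4: [0↦4, 1↦3, 2↦6, 3↦6, 4↦3, 5↦4, 6↦2]  zeros at y ∈ ∅
  x = 5: [0↦5, 1↦2, 2↦3, 3↦1, 4↦3, 5↦2, 6↦5]  zeros at y ∈ ∅
  x = 6: [0↦1, 1↦3, 2↦2, 3↦5, 4↦5, 5↦2, 6↦3]  zeros at y ∈ ∅
Collecting zeros: affine points = {(2, 5)}.
Total count |C(F_7)_aff| = 1.


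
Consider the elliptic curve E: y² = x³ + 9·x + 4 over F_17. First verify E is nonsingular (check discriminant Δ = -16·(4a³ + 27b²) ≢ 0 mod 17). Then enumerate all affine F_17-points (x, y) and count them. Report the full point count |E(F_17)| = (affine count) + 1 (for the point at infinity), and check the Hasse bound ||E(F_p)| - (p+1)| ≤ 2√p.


Affine points = {(0, 2), (0, 15), (2, 8), (2, 9), (4, 6), (4, 11), (5, 2), (5, 15), (6, 6), (6, 11), (7, 6), (7, 11), (9, 7), (9, 10), (12, 2), (12, 15), (14, 1), (14, 16)}; affine count = 18; |E(F_17)| = 19.

Discriminant check: Δ ∝ 4a³ + 27b² = 4·9³ + 27·4² = 4·729 + 27·16 ≡ 16 (mod 17). Nonzero ⇒ E is nonsingular.
For each x ∈ F_17, compute rhs = x³ + 9·x + 4 mod 17, then count y ∈ F_17 with y² ≡ rhs.
  x = 0: rhs = 4, matching y values: 2, 15 (2 points).
  x = 1: rhs = 14, matching y values: none (0 points).
  x = 2: rhs = 13, matching y values: 8, 9 (2 points).
  x = 3: rhs = 7, matching y values: none (0 points).
  x = 4: rhs = 2, matching y values: 6, 11 (2 points).
  x = 5: rhs = 4, matching y values: 2, 15 (2 points).
  x = 6: rhs = 2, matching y values: 6, 11 (2 points).
  x = 7: rhs = 2, matching y values: 6, 11 (2 points).
  x = 8: rhs = 10, matching y values: none (0 points).
  x = 9: rhs = 15, matching y values: 7, 10 (2 points).
  x = 10: rhs = 6, matching y values: none (0 points).
  x = 11: rhs = 6, matching y values: none (0 points).
  x = 12: rhs = 4, matching y values: 2, 15 (2 points).
  x = 13: rhs = 6, matching y values: none (0 points).
  x = 14: rhs = 1, matching y values: 1, 16 (2 points).
  x = 15: rhs = 12, matching y values: none (0 points).
  x = 16: rhs = 11, matching y values: none (0 points).
Total affine count: 18.
Full point count |E(F_17)| = 18 + 1 = 19.
Hasse bound: |19 − (17+1)| = |1| = 1 ≤ 2√17 ≈ 8.2462 ✓.


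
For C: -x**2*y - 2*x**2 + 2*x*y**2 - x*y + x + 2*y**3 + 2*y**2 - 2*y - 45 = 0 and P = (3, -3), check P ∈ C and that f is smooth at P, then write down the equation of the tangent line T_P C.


Tangent line at P: 28*x - 8*y - 108 = 0.

Step 1: f(3, -3) = 0, so P lies on C.
Step 2: partial derivatives
  f_x(x, y) = -2*x*y - 4*x + 2*y**2 - y + 1, f_y(x, y) = -x**2 + 4*x*y - x + 6*y**2 + 4*y - 2.
  f_x(P) = 28, f_y(P) = -8 (gradient nonzero, so P is smooth).
Step 3: tangent line at P: 28·(x − 3) + -8·(y − -3) = 0.
Expanding: 28*x - 8*y - 108 = 0.


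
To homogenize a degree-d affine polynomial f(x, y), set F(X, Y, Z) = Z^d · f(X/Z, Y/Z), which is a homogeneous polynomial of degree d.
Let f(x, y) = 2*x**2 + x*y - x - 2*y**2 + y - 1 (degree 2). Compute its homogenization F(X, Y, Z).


F(X, Y, Z) = 2*X**2 + X*Y - X*Z - 2*Y**2 + Y*Z - Z**2

deg(f) = 2.
Substitute x = X/Z, y = Y/Z into f, then multiply by Z^2.
  monomial 2·x^2·y^0 ↦ 2·X^2·Y^0·Z^0.
  monomial 1·x^1·y^1 ↦ 1·X^1·Y^1·Z^0.
  monomial -1·x^1·y^0 ↦ -1·X^1·Y^0·Z^1.
  monomial -2·x^0·y^2 ↦ -2·X^0·Y^2·Z^0.
  monomial 1·x^0·y^1 ↦ 1·X^0·Y^1·Z^1.
  monomial -1·x^0·y^0 ↦ -1·X^0·Y^0·Z^2.
Collecting: F(X, Y, Z) = 2*X**2 + X*Y - X*Z - 2*Y**2 + Y*Z - Z**2.


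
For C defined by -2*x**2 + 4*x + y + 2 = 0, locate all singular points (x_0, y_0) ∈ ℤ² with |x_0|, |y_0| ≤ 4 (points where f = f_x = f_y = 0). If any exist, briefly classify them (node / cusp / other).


No singular points in the scanned grid; C is smooth there.

Compute partial derivatives:
  f_x = 4 - 4*x.
  f_y = 1.
f_y = 1 is a nonzero constant, so f_y never vanishes: no point (x, y) can satisfy f = f_x = f_y = 0. In particular no (x, y) ∈ {−4, ..., 4}² is singular; the curve is smooth.


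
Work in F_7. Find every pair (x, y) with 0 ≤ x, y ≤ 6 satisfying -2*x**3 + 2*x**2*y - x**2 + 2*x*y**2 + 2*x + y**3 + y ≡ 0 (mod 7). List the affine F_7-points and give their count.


Affine F_7-points: {(0, 0), (1, 2), (1, 5), (5, 1), (6, 6)}; count = 5.

For each of the 49 pairs (x, y) ∈ F_7², evaluate f(x, y) mod 7. Record the zeros.
  x = 0: [0↦0, 1↦2, 2↦3, 3↦2, 4↦5, 5↦4, 6↦5]  zeros at y ∈ {0}
  x = 1: [0↦6, 1↦5, 2↦0, 3↦4, 4↦2, 5↦0, 6↦4]  zeros at y ∈ {2, 5}
  x = 2: [0↦5, 1↦5, 2↦5, 3↦4, 4↦1, 5↦2, 6↦6]  zeros at y ∈ ∅
  x = 3: [0↦6, 1↦4, 2↦6, 3↦4, 4↦4, 5↦5, 6↦6]  zeros at y ∈ ∅
  x = 4: [0↦4, 1↦4, 2↦5, 3↦6, 4↦6, 5↦4, 6↦6]  zeros at y ∈ ∅
  x = 5: [0↦1, 1↦0, 2↦4, 3↦5, 4↦2, 5↦1, 6↦1]  zeros at y ∈ {1}
  x = 6: [0↦6, 1↦1, 2↦5, 3↦3, 4↦1, 5↦5, 6↦0]  zeros at y ∈ {6}
Collecting zeros: affine points = {(0, 0), (1, 2), (1, 5), (5, 1), (6, 6)}.
Total count |C(F_7)_aff| = 5.


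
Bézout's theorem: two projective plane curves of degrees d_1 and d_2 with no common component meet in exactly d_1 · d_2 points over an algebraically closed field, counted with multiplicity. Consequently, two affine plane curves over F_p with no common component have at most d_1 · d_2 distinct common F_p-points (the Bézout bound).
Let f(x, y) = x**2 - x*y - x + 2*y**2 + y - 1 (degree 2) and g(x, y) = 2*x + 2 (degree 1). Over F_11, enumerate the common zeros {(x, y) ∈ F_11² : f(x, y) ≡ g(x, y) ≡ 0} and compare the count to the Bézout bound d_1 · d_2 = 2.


Common zeros: ∅; count = 0; Bézout bound = 2.

deg(f) = 2, deg(g) = 1, so Bézout bound = 2.
Scan x ∈ F_11. For each x, list the y ∈ F_11 with f(x, y) ≡ 0 and those with g(x, y) ≡ 0 (mod 11); the common zeros in that column are the intersection.
  x = 0: f ≡ 0 at y ∈ {6, 10}; g ≡ 0 at y ∈ ∅; common: ∅.
  x = 1: f ≡ 0 at y ∈ ∅; g ≡ 0 at y ∈ ∅; common: ∅.
  x = 2: f ≡ 0 at y ∈ {8, 9}; g ≡ 0 at y ∈ ∅; common: ∅.
  x = 3: f ≡ 0 at y ∈ ∅; g ≡ 0 at y ∈ ∅; common: ∅.
  x = 4: f ≡ 0 at y ∈ {0, 7}; g ≡ 0 at y ∈ ∅; common: ∅.
  x = 5: f ≡ 0 at y ∈ ∅; g ≡ 0 at y ∈ ∅; common: ∅.
  x = 6: f ≡ 0 at y ∈ ∅; g ≡ 0 at y ∈ ∅; common: ∅.
  x = 7: f ≡ 0 at y ∈ {6, 8}; g ≡ 0 at y ∈ ∅; common: ∅.
  x = 8: f ≡ 0 at y ∈ {0, 9}; g ≡ 0 at y ∈ ∅; common: ∅.
  x = 9: f ≡ 0 at y ∈ ∅; g ≡ 0 at y ∈ ∅; common: ∅.
  x = 10: f ≡ 0 at y ∈ ∅; g ≡ 0 at y ∈ {0, 1, 2, 3, 4, 5, 6, 7, 8, 9, 10}; common: ∅.
Collecting: common zeros = ∅, so the count is 0.
Comparison with the Bézout bound: 0 ≤ 2 = deg(f)·deg(g), as expected for curves with no common component (the affine F_11-count falls short of the bound because intersections may lie at infinity, over extension fields, or carry multiplicity).


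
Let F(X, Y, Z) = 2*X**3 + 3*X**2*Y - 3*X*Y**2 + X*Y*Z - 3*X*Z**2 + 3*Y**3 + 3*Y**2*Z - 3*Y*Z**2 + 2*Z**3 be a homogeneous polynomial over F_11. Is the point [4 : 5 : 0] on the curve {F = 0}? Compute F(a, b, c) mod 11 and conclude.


F(4,5,0) ≡ 3 (mod 11); P is NOT on the curve.

Evaluate F(4, 5, 0) term-by-term (mod 11).
  2*X**3 ↦ 2·64·1·1 = 128
  3*X**2*Y ↦ 3·16·5·1 = 240
  -3*X*Y**2 ↦ -3·4·25·1 = -300
  X*Y*Z ↦ 1·4·5·0 = 0
  -3*X*Z**2 ↦ -3·4·1·0 = 0
  3*Y**3 ↦ 3·1·125·1 = 375
  3*Y**2*Z ↦ 3·1·25·0 = 0
  -3*Y*Z**2 ↦ -3·1·5·0 = 0
  2*Z**3 ↦ 2·1·1·0 = 0
Sum: F(4, 5, 0) = (128) + (240) + (-300) + (0) + (0) + (375) + (0) + (0) + (0) = 443.
Reducing mod 11: 443 ≡ 3 (mod 11).
Since F(a, b, c) ≡ 3 ≠ 0 (mod 11), P does NOT lie on the curve.
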